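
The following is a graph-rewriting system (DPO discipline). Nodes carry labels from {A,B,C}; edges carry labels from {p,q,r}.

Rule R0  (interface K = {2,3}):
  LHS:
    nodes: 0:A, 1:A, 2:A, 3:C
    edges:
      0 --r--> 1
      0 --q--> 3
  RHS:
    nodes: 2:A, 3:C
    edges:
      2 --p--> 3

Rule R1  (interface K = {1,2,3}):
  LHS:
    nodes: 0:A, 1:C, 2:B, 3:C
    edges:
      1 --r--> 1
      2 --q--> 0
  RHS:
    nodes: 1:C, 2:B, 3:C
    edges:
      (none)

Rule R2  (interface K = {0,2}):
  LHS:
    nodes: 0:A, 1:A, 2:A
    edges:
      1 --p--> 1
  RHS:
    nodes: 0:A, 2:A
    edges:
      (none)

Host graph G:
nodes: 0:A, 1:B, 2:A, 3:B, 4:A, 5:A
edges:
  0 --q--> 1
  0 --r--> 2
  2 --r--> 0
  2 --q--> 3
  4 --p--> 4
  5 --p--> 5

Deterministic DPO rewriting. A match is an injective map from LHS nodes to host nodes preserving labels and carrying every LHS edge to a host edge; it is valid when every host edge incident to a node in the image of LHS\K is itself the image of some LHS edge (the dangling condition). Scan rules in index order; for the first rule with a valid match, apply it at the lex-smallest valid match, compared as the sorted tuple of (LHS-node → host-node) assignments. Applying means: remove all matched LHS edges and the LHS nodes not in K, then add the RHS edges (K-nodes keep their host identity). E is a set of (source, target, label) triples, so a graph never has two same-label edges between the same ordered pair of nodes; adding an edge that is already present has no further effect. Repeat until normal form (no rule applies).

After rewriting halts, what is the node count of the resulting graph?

Answer: 4

Derivation:
initial: |V|=6 |E|=6  E = 0-q->1 0-r->2 2-r->0 2-q->3 4-p->4 5-p->5
step 1: apply R2 at {0↦0, 1↦4, 2↦2}  → |V|=5 |E|=5  E = 0-q->1 0-r->2 2-r->0 2-q->3 5-p->5
step 2: apply R2 at {0↦0, 1↦5, 2↦2}  → |V|=4 |E|=4  E = 0-q->1 0-r->2 2-r->0 2-q->3
halt: no rule applies after step 2
NF nodes: {0:A, 1:B, 2:A, 3:B}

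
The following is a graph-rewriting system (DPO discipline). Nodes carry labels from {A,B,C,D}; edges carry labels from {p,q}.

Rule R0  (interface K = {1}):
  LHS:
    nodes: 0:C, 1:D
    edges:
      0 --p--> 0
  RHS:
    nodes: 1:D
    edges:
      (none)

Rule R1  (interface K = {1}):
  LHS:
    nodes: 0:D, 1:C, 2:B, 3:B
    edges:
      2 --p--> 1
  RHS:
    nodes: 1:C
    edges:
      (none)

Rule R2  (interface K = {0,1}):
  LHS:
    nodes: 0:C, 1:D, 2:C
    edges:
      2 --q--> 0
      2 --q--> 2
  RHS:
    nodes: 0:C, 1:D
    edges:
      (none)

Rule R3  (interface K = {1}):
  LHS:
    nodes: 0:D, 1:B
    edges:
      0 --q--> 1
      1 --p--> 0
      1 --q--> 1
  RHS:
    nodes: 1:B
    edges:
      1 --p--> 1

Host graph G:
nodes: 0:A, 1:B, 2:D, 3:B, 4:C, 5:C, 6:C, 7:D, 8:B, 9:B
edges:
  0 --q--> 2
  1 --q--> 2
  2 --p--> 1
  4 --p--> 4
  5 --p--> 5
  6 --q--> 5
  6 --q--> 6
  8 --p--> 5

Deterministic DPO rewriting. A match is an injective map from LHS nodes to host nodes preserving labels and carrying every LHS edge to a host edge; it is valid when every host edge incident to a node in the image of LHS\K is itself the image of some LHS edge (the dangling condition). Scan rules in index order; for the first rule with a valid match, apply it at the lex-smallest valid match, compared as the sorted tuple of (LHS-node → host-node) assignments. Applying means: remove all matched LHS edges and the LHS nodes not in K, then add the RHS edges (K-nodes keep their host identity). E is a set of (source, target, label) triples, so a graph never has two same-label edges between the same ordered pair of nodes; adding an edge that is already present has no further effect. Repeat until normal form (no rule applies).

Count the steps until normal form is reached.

[0] host  ⇒  10 nodes, 8 edges  {0-q->2 1-q->2 2-p->1 4-p->4 5-p->5 6-q->5 6-q->6 8-p->5}
[1] R0 @ {0↦4, 1↦2}  ⇒  9 nodes, 7 edges  {0-q->2 1-q->2 2-p->1 5-p->5 6-q->5 6-q->6 8-p->5}
[2] R1 @ {0↦7, 1↦5, 2↦8, 3↦3}  ⇒  6 nodes, 6 edges  {0-q->2 1-q->2 2-p->1 5-p->5 6-q->5 6-q->6}
[3] R2 @ {0↦5, 1↦2, 2↦6}  ⇒  5 nodes, 4 edges  {0-q->2 1-q->2 2-p->1 5-p->5}
[4] R0 @ {0↦5, 1↦2}  ⇒  4 nodes, 3 edges  {0-q->2 1-q->2 2-p->1}
normal form: no rule applies after step 4

Answer: 4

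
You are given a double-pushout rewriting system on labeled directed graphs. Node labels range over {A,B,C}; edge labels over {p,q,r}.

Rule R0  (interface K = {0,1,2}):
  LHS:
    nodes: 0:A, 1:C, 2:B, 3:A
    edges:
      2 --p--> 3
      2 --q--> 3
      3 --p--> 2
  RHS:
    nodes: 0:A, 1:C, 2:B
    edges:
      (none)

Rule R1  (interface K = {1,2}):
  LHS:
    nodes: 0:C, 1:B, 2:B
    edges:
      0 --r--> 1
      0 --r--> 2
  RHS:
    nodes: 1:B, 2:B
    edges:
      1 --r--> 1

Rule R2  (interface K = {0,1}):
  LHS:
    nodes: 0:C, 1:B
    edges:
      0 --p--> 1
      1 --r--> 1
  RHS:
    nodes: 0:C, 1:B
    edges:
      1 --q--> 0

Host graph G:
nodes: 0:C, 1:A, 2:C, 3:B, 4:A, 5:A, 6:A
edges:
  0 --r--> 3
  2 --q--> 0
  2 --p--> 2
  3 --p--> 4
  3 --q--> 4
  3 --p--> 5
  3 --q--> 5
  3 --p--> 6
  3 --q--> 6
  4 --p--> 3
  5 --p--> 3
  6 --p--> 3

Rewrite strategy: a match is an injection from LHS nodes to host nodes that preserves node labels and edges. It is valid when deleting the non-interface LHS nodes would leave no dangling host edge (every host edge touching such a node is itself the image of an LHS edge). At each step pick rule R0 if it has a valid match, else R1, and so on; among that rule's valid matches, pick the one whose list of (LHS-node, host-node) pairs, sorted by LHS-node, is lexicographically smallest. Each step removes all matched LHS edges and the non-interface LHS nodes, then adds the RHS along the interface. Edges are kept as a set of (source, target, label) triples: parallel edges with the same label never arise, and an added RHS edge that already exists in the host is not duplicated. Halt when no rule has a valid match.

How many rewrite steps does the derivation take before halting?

Answer: 3

Derivation:
[0] host  ⇒  7 nodes, 12 edges  {0-r->3 2-q->0 2-p->2 3-p->4 3-q->4 3-p->5 3-q->5 3-p->6 3-q->6 4-p->3 5-p->3 6-p->3}
[1] R0 @ {0↦1, 1↦0, 2↦3, 3↦4}  ⇒  6 nodes, 9 edges  {0-r->3 2-q->0 2-p->2 3-p->5 3-q->5 3-p->6 3-q->6 5-p->3 6-p->3}
[2] R0 @ {0↦1, 1↦0, 2↦3, 3↦5}  ⇒  5 nodes, 6 edges  {0-r->3 2-q->0 2-p->2 3-p->6 3-q->6 6-p->3}
[3] R0 @ {0↦1, 1↦0, 2↦3, 3↦6}  ⇒  4 nodes, 3 edges  {0-r->3 2-q->0 2-p->2}
halt: no rule applies after step 3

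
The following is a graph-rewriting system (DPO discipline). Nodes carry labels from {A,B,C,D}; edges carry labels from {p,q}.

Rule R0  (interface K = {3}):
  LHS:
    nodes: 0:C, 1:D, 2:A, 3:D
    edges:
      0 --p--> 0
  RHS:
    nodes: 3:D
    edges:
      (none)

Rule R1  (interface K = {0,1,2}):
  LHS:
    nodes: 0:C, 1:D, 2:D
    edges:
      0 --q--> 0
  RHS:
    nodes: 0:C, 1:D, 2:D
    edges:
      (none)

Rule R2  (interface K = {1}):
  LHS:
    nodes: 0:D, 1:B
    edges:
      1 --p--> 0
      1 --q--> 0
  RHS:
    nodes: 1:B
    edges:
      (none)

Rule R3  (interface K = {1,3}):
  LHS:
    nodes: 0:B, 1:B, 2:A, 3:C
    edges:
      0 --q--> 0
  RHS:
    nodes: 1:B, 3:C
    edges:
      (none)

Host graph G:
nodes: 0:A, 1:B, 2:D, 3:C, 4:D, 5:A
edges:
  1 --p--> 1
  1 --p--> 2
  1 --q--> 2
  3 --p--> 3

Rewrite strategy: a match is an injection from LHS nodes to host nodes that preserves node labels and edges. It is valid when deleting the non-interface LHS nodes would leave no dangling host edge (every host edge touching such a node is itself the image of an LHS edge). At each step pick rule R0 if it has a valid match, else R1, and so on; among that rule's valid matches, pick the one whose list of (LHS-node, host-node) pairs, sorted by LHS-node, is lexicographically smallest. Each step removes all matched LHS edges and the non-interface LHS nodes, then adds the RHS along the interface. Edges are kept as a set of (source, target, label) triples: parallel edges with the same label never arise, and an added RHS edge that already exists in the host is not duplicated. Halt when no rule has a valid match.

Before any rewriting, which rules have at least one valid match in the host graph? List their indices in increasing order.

R0: 2 valid matches — {0↦3, 1↦4, 2↦0, 3↦2}, {0↦3, 1↦4, 2↦5, 3↦2}
R1: no valid match — LHS pattern not found
R2: 1 valid match — {0↦2, 1↦1}
R3: no valid match — LHS pattern not found

Answer: [R0,R2]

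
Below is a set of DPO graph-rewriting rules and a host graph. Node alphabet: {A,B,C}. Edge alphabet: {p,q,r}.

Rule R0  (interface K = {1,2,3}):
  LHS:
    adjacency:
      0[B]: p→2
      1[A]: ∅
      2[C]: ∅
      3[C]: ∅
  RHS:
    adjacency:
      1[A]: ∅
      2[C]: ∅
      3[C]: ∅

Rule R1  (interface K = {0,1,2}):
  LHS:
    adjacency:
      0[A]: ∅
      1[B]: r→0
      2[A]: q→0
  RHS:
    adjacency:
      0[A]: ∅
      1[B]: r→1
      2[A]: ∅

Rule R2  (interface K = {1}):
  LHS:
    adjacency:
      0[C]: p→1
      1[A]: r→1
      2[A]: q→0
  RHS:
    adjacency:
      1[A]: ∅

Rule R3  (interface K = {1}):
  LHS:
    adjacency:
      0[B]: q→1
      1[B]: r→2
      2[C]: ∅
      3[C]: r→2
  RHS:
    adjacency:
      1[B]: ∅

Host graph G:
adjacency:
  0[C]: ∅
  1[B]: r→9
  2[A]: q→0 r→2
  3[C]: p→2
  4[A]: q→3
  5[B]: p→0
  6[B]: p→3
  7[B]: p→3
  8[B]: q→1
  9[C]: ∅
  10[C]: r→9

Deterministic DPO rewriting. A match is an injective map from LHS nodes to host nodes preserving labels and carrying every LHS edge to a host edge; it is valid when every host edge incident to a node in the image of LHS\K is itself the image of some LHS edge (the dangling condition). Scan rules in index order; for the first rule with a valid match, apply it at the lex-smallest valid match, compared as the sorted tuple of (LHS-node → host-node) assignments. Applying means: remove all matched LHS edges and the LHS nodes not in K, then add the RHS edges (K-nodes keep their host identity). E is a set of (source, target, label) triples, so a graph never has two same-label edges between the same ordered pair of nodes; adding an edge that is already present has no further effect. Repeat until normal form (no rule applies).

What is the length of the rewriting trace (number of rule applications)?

Answer: 5

Derivation:
[0] host  ⇒  11 nodes, 10 edges  {1-r->9 2-q->0 2-r->2 3-p->2 4-q->3 5-p->0 6-p->3 7-p->3 8-q->1 10-r->9}
[1] R0 @ {0↦5, 1↦2, 2↦0, 3↦3}  ⇒  10 nodes, 9 edges  {1-r->9 2-q->0 2-r->2 3-p->2 4-q->3 6-p->3 7-p->3 8-q->1 10-r->9}
[2] R0 @ {0↦6, 1↦2, 2↦3, 3↦0}  ⇒  9 nodes, 8 edges  {1-r->9 2-q->0 2-r->2 3-p->2 4-q->3 7-p->3 8-q->1 10-r->9}
[3] R0 @ {0↦7, 1↦2, 2↦3, 3↦0}  ⇒  8 nodes, 7 edges  {1-r->9 2-q->0 2-r->2 3-p->2 4-q->3 8-q->1 10-r->9}
[4] R2 @ {0↦3, 1↦2, 2↦4}  ⇒  6 nodes, 4 edges  {1-r->9 2-q->0 8-q->1 10-r->9}
[5] R3 @ {0↦8, 1↦1, 2↦9, 3↦10}  ⇒  3 nodes, 1 edges  {2-q->0}
final graph: no rule applies after step 5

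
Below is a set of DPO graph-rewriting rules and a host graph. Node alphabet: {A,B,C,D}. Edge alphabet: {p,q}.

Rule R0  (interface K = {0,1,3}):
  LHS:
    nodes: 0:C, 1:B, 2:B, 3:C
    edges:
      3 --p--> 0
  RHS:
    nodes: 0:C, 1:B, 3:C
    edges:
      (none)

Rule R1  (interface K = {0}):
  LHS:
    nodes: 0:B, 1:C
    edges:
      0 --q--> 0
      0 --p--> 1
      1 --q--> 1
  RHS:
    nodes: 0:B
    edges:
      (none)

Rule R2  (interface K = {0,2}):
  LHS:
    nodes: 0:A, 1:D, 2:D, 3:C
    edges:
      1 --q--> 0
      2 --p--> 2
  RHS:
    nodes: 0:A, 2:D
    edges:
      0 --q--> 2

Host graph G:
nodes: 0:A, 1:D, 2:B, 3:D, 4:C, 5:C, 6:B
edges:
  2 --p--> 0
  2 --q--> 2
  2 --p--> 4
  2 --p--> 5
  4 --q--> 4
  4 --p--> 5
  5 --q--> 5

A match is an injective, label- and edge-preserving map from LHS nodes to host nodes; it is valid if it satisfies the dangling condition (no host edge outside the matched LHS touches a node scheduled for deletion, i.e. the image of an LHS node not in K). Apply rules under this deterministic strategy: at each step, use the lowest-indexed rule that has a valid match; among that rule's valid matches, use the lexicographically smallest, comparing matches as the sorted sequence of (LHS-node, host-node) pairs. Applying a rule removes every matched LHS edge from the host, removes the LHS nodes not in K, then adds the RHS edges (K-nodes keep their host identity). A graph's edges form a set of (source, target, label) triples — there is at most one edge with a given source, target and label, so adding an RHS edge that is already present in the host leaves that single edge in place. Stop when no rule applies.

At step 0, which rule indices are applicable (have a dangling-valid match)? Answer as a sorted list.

R0: 1 valid match — {0↦5, 1↦2, 2↦6, 3↦4}
R1: no valid match — 2 raw matches, all fail dangling condition
R2: no valid match — LHS pattern not found

Answer: [R0]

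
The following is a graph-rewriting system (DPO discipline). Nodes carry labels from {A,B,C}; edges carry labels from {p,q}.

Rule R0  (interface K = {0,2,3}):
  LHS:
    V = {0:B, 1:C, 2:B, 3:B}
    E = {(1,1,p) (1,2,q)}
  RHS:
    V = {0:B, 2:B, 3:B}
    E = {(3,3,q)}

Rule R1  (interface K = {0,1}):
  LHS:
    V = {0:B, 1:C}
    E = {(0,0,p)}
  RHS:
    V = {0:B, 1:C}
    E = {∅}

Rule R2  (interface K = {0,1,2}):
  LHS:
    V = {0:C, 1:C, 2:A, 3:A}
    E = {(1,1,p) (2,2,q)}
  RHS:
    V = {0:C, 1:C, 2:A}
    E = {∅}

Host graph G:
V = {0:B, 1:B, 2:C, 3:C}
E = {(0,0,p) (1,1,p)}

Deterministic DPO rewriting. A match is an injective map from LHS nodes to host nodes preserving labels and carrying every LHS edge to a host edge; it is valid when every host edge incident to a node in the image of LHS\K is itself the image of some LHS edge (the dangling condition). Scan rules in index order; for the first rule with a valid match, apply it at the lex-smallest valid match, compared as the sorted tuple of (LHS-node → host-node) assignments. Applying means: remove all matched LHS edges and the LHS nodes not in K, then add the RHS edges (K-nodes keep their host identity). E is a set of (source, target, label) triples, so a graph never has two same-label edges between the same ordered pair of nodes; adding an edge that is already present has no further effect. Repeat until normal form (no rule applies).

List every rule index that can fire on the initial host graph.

Answer: [R1]

Derivation:
R0: no valid match — LHS pattern not found
R1: 4 valid matches — {0↦0, 1↦2}, {0↦0, 1↦3}, {0↦1, 1↦2} (+1 more)
R2: no valid match — LHS pattern not found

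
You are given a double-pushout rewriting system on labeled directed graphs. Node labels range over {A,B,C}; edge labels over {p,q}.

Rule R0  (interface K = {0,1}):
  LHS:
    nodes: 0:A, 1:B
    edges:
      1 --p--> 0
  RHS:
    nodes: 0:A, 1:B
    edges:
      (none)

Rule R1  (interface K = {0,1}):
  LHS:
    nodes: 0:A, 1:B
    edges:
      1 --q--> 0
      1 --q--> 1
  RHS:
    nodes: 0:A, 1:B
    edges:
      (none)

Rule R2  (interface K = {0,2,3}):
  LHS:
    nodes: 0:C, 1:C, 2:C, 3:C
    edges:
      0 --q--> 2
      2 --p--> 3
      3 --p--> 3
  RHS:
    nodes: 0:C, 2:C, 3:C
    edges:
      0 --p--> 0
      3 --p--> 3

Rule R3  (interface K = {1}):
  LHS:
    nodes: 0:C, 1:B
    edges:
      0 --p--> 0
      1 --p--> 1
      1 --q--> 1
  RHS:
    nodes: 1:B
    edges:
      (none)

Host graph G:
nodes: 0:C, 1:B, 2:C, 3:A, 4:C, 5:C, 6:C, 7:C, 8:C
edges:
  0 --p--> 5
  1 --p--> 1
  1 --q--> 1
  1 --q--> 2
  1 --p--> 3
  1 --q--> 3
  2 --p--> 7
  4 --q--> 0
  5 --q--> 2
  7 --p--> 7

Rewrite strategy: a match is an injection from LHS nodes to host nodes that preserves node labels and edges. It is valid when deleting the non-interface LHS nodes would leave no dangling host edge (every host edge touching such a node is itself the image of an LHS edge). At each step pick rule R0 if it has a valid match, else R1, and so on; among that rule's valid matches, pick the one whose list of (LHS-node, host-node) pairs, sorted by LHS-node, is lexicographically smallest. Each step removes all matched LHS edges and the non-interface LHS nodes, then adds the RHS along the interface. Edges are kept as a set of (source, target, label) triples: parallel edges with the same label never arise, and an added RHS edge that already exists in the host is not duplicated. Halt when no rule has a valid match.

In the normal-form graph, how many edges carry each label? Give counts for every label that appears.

[0] host  ⇒  9 nodes, 10 edges  {0-p->5 1-p->1 1-q->1 1-q->2 1-p->3 1-q->3 2-p->7 4-q->0 5-q->2 7-p->7}
[1] R0 @ {0↦3, 1↦1}  ⇒  9 nodes, 9 edges  {0-p->5 1-p->1 1-q->1 1-q->2 1-q->3 2-p->7 4-q->0 5-q->2 7-p->7}
[2] R1 @ {0↦3, 1↦1}  ⇒  9 nodes, 7 edges  {0-p->5 1-p->1 1-q->2 2-p->7 4-q->0 5-q->2 7-p->7}
[3] R2 @ {0↦5, 1↦6, 2↦2, 3↦7}  ⇒  8 nodes, 6 edges  {0-p->5 1-p->1 1-q->2 4-q->0 5-p->5 7-p->7}
[4] R2 @ {0↦4, 1↦8, 2↦0, 3↦5}  ⇒  7 nodes, 5 edges  {1-p->1 1-q->2 4-p->4 5-p->5 7-p->7}
final graph: no rule applies after step 4
NF edges: [(1, 1, 'p'), (1, 2, 'q'), (4, 4, 'p'), (5, 5, 'p'), (7, 7, 'p')]

Answer: p:4 q:1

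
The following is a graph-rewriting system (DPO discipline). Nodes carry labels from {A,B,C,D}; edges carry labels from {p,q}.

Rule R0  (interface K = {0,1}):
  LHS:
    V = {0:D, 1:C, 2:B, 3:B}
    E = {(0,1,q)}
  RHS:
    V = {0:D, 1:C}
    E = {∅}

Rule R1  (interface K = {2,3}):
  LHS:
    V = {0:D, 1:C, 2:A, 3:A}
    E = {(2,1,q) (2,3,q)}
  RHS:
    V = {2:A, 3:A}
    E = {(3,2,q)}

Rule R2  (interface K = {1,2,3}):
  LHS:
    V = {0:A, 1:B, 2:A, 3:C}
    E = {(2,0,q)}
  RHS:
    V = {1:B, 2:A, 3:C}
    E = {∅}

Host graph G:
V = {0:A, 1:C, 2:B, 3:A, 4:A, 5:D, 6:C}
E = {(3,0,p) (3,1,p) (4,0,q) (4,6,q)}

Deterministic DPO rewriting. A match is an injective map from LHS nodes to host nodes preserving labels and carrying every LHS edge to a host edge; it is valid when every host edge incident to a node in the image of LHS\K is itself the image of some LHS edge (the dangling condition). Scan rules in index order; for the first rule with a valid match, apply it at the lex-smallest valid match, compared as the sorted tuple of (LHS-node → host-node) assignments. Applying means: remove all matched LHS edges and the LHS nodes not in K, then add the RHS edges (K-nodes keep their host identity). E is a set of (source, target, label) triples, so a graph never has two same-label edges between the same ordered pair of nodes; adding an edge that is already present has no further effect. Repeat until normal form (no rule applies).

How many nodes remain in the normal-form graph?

[0] host  ⇒  7 nodes, 4 edges  {3-p->0 3-p->1 4-q->0 4-q->6}
[1] R1 @ {0↦5, 1↦6, 2↦4, 3↦0}  ⇒  5 nodes, 3 edges  {0-q->4 3-p->0 3-p->1}
[2] R2 @ {0↦4, 1↦2, 2↦0, 3↦1}  ⇒  4 nodes, 2 edges  {3-p->0 3-p->1}
normal form: no rule applies after step 2
NF nodes: {0:A, 1:C, 2:B, 3:A}

Answer: 4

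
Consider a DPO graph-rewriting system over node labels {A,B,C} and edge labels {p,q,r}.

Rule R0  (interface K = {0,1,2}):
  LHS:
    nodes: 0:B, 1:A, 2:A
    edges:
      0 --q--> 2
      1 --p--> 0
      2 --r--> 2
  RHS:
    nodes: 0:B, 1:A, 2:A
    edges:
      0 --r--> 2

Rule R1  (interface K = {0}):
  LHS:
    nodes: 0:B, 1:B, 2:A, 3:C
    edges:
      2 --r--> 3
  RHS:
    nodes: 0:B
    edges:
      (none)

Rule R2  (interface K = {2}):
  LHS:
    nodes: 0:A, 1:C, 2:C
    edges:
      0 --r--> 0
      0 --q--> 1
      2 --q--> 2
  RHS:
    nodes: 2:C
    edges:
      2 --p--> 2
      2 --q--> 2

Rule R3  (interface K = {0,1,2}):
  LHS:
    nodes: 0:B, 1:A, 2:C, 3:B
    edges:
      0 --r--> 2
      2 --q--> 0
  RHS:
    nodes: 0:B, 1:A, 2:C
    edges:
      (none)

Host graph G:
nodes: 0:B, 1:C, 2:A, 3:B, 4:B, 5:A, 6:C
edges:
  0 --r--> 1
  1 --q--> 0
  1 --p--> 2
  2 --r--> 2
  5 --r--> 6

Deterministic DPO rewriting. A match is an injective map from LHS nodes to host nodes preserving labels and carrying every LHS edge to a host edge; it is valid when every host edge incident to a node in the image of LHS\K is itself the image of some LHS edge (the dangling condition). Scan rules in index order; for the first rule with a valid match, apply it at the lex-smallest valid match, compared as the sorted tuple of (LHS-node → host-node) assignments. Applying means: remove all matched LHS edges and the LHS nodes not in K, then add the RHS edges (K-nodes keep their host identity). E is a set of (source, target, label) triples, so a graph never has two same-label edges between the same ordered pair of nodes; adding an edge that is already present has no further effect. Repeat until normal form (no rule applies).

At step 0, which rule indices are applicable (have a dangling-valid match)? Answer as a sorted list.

R0: no valid match — LHS pattern not found
R1: 4 valid matches — {0↦0, 1↦3, 2↦5, 3↦6}, {0↦0, 1↦4, 2↦5, 3↦6}, {0↦3, 1↦4, 2↦5, 3↦6} (+1 more)
R2: no valid match — LHS pattern not found
R3: 4 valid matches — {0↦0, 1↦2, 2↦1, 3↦3}, {0↦0, 1↦2, 2↦1, 3↦4}, {0↦0, 1↦5, 2↦1, 3↦3} (+1 more)

Answer: [R1,R3]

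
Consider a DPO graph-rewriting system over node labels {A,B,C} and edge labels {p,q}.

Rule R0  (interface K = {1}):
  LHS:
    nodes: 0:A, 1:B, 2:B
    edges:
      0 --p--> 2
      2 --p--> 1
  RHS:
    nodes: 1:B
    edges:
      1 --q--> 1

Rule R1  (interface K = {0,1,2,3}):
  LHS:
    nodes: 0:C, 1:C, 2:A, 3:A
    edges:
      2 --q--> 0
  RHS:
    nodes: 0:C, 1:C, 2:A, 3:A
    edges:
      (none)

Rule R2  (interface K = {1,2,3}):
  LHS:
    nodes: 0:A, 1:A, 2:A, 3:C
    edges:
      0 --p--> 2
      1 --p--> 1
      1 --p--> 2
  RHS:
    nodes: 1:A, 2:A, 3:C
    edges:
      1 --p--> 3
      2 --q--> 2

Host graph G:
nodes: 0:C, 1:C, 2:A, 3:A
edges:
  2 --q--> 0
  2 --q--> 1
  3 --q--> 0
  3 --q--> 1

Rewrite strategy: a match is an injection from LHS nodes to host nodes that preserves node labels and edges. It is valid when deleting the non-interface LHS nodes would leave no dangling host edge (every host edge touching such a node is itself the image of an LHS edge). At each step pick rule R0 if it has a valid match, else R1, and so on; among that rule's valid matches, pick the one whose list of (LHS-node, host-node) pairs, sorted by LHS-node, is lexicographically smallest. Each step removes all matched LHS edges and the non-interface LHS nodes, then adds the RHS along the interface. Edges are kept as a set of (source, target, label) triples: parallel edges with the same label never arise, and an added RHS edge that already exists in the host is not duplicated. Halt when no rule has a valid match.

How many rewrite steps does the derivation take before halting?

Answer: 4

Steps:
initial: |V|=4 |E|=4  E = 2-q->0 2-q->1 3-q->0 3-q->1
step 1: apply R1 at {0↦0, 1↦1, 2↦2, 3↦3}  → |V|=4 |E|=3  E = 2-q->1 3-q->0 3-q->1
step 2: apply R1 at {0↦0, 1↦1, 2↦3, 3↦2}  → |V|=4 |E|=2  E = 2-q->1 3-q->1
step 3: apply R1 at {0↦1, 1↦0, 2↦2, 3↦3}  → |V|=4 |E|=1  E = 3-q->1
step 4: apply R1 at {0↦1, 1↦0, 2↦3, 3↦2}  → |V|=4 |E|=0  E = ∅
normal form: no rule applies after step 4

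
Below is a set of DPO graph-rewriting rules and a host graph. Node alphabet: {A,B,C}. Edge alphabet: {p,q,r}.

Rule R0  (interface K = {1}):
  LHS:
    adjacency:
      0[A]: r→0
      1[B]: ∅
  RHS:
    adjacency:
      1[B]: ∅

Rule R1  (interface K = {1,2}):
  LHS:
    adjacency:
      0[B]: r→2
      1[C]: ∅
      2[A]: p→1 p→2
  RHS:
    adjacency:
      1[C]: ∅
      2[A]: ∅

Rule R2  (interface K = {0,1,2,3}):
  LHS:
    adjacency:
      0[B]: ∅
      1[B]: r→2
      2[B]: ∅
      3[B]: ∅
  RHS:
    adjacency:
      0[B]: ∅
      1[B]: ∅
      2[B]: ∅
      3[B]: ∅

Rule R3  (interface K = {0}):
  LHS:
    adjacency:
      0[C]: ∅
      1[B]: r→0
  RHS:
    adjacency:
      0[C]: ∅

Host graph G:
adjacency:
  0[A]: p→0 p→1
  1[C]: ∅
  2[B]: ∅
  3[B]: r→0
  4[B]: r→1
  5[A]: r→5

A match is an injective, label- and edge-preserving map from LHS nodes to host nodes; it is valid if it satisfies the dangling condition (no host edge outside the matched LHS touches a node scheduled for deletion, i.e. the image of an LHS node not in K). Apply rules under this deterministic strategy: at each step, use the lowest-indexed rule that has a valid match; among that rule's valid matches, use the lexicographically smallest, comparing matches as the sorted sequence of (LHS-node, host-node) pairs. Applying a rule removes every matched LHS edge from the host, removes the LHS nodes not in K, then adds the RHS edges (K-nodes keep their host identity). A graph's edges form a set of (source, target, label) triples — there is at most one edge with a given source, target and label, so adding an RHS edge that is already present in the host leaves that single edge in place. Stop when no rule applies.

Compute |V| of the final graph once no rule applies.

Answer: 3

Steps:
[0] host  ⇒  6 nodes, 5 edges  {0-p->0 0-p->1 3-r->0 4-r->1 5-r->5}
[1] R0 @ {0↦5, 1↦2}  ⇒  5 nodes, 4 edges  {0-p->0 0-p->1 3-r->0 4-r->1}
[2] R1 @ {0↦3, 1↦1, 2↦0}  ⇒  4 nodes, 1 edges  {4-r->1}
[3] R3 @ {0↦1, 1↦4}  ⇒  3 nodes, 0 edges  {∅}
halt: no rule applies after step 3
NF nodes: {0:A, 1:C, 2:B}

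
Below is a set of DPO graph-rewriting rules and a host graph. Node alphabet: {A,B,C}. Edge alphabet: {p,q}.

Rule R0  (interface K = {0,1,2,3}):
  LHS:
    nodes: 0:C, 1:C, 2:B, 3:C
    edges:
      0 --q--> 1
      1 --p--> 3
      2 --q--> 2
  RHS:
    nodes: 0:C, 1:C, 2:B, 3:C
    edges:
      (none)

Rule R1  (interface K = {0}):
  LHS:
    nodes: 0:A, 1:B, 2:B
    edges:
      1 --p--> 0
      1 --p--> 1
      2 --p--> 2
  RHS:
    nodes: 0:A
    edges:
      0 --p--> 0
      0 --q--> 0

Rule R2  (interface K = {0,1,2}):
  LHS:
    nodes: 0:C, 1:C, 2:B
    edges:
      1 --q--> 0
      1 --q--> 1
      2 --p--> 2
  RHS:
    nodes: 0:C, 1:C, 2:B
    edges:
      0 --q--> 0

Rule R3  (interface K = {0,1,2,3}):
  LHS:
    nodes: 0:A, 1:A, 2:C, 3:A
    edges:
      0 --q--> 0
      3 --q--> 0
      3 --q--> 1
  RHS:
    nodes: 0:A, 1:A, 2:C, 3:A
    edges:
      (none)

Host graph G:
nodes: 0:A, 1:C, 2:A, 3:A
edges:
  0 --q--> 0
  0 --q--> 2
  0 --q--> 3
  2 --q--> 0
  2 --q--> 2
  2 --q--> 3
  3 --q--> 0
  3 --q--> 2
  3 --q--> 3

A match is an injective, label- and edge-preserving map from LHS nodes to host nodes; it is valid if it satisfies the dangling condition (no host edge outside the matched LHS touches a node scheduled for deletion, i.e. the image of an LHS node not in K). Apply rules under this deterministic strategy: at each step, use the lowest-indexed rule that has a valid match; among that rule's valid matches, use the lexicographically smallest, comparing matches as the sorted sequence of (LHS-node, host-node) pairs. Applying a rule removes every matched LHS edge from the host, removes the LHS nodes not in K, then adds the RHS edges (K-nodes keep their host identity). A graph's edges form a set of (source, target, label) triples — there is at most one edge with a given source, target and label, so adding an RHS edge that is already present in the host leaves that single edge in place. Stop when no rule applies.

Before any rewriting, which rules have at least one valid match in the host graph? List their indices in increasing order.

Answer: [R3]

Rewrite trace:
R0: no valid match — LHS pattern not found
R1: no valid match — LHS pattern not found
R2: no valid match — LHS pattern not found
R3: 6 valid matches — {0↦0, 1↦2, 2↦1, 3↦3}, {0↦0, 1↦3, 2↦1, 3↦2}, {0↦2, 1↦0, 2↦1, 3↦3} (+3 more)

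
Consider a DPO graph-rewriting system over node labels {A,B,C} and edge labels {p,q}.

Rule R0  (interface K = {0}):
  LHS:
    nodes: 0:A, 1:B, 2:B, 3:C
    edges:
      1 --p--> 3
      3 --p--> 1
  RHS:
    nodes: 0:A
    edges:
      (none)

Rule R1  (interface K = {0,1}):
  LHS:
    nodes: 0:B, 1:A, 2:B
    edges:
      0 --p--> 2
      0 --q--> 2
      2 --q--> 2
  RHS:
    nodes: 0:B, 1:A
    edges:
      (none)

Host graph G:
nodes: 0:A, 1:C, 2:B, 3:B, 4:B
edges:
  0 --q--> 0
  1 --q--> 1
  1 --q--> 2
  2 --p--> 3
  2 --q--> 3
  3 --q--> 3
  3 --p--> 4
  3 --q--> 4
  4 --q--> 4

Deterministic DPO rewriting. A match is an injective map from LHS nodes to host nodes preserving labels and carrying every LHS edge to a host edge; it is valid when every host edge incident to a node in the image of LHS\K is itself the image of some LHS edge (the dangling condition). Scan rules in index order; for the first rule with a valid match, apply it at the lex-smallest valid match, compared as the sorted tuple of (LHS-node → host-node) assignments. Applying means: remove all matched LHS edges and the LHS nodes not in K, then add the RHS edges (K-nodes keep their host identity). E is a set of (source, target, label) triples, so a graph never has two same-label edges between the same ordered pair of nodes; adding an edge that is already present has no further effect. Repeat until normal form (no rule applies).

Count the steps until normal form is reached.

[0] host  ⇒  5 nodes, 9 edges  {0-q->0 1-q->1 1-q->2 2-p->3 2-q->3 3-q->3 3-p->4 3-q->4 4-q->4}
[1] R1 @ {0↦3, 1↦0, 2↦4}  ⇒  4 nodes, 6 edges  {0-q->0 1-q->1 1-q->2 2-p->3 2-q->3 3-q->3}
[2] R1 @ {0↦2, 1↦0, 2↦3}  ⇒  3 nodes, 3 edges  {0-q->0 1-q->1 1-q->2}
normal form: no rule applies after step 2

Answer: 2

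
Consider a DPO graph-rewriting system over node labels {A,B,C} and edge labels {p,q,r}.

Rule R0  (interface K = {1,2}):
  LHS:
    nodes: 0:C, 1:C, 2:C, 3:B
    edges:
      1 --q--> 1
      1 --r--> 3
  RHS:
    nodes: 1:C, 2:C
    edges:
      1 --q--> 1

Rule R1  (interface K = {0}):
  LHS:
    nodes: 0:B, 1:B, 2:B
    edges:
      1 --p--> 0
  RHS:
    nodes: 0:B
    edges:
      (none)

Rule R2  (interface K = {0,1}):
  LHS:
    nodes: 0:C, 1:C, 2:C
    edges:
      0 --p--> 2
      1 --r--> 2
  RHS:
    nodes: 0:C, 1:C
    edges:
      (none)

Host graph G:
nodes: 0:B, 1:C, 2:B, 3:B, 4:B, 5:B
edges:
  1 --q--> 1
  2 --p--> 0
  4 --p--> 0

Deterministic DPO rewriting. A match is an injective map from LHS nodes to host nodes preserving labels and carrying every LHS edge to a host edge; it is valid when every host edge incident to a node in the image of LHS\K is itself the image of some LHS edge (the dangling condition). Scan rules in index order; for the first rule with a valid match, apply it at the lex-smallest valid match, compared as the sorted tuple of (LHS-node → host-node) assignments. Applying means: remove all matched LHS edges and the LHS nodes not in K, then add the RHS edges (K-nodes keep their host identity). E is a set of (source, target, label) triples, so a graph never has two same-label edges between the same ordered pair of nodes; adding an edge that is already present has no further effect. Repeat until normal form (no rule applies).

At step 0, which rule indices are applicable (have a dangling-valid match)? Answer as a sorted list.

R0: no valid match — LHS pattern not found
R1: 4 valid matches — {0↦0, 1↦2, 2↦3}, {0↦0, 1↦2, 2↦5}, {0↦0, 1↦4, 2↦3} (+1 more)
R2: no valid match — LHS pattern not found

Answer: [R1]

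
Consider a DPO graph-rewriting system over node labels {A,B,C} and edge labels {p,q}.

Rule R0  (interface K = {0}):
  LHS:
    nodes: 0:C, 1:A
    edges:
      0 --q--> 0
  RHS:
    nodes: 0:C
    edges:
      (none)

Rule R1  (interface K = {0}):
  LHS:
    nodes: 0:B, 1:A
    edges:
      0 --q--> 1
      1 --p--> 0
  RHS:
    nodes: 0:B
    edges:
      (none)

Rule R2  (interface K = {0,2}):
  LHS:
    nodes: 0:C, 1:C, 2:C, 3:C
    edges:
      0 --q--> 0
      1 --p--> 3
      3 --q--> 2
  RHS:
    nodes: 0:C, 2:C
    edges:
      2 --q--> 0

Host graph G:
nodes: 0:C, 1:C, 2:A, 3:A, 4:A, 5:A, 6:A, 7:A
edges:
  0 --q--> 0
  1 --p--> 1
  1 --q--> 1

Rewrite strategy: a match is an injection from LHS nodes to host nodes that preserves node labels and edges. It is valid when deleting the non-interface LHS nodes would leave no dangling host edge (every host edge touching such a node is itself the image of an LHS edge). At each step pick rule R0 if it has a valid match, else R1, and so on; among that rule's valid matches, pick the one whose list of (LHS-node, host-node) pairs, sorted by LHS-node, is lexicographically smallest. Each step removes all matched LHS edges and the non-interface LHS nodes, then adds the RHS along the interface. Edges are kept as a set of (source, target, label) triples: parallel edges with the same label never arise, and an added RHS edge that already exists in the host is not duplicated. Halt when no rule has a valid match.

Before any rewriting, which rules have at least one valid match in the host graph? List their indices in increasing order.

R0: 12 valid matches — {0↦0, 1↦2}, {0↦0, 1↦3}, {0↦0, 1↦4} (+9 more)
R1: no valid match — LHS pattern not found
R2: no valid match — LHS pattern not found

Answer: [R0]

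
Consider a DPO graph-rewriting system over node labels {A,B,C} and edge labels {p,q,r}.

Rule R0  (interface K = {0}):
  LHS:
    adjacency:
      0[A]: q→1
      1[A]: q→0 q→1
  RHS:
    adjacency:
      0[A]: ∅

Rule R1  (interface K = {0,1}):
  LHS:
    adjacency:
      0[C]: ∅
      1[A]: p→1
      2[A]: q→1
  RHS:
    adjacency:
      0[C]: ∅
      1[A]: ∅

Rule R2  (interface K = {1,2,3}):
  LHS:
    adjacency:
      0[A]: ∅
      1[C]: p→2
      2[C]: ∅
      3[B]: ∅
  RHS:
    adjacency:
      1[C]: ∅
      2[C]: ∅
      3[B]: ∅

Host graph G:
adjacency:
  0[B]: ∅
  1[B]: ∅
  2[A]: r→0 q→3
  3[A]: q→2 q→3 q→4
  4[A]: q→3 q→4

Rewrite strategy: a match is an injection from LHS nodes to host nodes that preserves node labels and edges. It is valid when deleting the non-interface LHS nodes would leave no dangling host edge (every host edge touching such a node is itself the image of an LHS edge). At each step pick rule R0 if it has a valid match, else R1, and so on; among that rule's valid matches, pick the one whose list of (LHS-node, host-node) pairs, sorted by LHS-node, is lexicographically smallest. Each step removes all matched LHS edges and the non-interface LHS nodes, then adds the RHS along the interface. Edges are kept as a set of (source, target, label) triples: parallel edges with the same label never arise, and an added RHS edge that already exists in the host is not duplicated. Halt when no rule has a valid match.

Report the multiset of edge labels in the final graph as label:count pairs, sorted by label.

Answer: r:1

Steps:
initial: |V|=5 |E|=7  E = 2-r->0 2-q->3 3-q->2 3-q->3 3-q->4 4-q->3 4-q->4
step 1: apply R0 at {0↦3, 1↦4}  → |V|=4 |E|=4  E = 2-r->0 2-q->3 3-q->2 3-q->3
step 2: apply R0 at {0↦2, 1↦3}  → |V|=3 |E|=1  E = 2-r->0
halt: no rule applies after step 2
NF edges: [(2, 0, 'r')]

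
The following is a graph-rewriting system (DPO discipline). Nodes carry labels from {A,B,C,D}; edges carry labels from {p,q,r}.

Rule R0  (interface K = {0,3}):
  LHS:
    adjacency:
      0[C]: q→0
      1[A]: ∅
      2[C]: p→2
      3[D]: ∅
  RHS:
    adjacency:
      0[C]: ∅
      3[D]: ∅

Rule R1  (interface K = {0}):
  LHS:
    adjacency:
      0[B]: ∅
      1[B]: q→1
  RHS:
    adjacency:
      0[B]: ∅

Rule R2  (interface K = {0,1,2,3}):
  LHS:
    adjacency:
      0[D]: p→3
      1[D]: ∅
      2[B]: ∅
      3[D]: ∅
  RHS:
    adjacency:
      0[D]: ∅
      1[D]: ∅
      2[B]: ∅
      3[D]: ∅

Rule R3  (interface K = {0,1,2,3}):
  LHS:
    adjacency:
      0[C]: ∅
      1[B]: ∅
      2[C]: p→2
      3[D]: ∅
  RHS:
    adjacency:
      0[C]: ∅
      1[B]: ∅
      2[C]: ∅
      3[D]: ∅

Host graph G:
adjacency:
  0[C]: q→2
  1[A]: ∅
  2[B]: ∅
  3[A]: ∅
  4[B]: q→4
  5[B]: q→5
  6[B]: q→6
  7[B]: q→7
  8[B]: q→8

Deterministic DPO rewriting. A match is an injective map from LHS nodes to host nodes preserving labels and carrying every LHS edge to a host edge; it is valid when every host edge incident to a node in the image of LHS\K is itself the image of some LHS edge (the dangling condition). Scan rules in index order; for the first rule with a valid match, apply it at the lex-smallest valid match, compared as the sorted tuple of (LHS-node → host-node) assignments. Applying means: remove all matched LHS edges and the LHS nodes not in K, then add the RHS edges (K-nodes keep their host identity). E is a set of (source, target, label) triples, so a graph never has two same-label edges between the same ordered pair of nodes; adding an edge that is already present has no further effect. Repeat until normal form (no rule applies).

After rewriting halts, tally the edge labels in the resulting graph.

start.  V:9 E:6  edges: 0-q->2 4-q->4 5-q->5 6-q->6 7-q->7 8-q->8
1. fire R1 via {0↦2, 1↦4}  →  V:8 E:5  edges: 0-q->2 5-q->5 6-q->6 7-q->7 8-q->8
2. fire R1 via {0↦2, 1↦5}  →  V:7 E:4  edges: 0-q->2 6-q->6 7-q->7 8-q->8
3. fire R1 via {0↦2, 1↦6}  →  V:6 E:3  edges: 0-q->2 7-q->7 8-q->8
4. fire R1 via {0↦2, 1↦7}  →  V:5 E:2  edges: 0-q->2 8-q->8
5. fire R1 via {0↦2, 1↦8}  →  V:4 E:1  edges: 0-q->2
final graph: no rule applies after step 5
NF edges: [(0, 2, 'q')]

Answer: q:1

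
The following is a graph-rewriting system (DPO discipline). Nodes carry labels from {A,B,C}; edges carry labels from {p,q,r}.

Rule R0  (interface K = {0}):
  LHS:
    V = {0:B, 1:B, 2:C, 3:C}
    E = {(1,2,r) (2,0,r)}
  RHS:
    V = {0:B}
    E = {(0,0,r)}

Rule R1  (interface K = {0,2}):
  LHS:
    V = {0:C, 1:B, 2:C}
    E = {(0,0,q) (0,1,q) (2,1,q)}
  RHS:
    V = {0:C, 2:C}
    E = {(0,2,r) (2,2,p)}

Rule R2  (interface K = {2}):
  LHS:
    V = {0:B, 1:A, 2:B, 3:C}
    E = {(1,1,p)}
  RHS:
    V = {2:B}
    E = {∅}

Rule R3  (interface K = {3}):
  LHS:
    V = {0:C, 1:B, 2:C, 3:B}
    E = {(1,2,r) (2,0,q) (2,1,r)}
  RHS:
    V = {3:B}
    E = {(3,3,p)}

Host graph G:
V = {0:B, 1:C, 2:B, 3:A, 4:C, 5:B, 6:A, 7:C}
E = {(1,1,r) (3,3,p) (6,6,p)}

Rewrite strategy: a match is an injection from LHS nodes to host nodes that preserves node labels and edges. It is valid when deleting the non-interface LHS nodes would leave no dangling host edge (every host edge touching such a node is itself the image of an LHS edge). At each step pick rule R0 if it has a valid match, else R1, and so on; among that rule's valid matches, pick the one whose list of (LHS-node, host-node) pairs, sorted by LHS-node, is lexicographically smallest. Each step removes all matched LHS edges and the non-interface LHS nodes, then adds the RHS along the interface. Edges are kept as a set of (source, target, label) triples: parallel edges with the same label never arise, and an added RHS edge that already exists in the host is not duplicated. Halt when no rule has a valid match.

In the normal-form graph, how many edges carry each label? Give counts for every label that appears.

Answer: r:1

Steps:
start.  V:8 E:3  edges: 1-r->1 3-p->3 6-p->6
1. fire R2 via {0↦0, 1↦3, 2↦2, 3↦4}  →  V:5 E:2  edges: 1-r->1 6-p->6
2. fire R2 via {0↦2, 1↦6, 2↦5, 3↦7}  →  V:2 E:1  edges: 1-r->1
normal form: no rule applies after step 2
NF edges: [(1, 1, 'r')]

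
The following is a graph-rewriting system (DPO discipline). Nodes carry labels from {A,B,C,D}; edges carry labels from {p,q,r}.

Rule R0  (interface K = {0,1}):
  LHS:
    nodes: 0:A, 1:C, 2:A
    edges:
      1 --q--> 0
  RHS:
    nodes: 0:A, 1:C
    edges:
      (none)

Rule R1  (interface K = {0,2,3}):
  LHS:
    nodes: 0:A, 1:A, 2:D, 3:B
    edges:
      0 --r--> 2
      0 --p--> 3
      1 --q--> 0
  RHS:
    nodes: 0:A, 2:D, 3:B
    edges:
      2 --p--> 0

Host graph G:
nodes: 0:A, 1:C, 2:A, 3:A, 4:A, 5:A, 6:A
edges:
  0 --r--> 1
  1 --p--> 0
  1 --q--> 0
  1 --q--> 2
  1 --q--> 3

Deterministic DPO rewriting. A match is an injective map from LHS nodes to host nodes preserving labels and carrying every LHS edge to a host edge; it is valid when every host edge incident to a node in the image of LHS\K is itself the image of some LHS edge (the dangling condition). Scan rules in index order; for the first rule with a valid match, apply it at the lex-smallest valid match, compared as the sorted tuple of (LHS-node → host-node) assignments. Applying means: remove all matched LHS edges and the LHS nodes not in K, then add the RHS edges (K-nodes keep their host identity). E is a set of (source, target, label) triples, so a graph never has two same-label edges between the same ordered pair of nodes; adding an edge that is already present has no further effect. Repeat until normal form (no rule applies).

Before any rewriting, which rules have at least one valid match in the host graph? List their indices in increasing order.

Answer: [R0]

Derivation:
R0: 9 valid matches — {0↦0, 1↦1, 2↦4}, {0↦0, 1↦1, 2↦5}, {0↦0, 1↦1, 2↦6} (+6 more)
R1: no valid match — LHS pattern not found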